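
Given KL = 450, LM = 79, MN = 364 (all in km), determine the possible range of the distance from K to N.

7 ≤ KN ≤ 893 km

The maximum is all hops collinear in one direction: 450 + 79 + 364 = 893.
The longest hop is 450; the others sum to 443. Folding the others back against it leaves at least 450 − 443 = 7.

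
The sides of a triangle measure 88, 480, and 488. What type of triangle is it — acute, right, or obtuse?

right

Compare the square of the longest side to the sum of squares of the other two: 88² + 480² = 238144 = 488².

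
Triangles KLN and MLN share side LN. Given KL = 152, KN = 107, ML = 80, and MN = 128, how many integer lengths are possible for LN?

From triangle KLN: 45 < LN < 259.
From triangle MLN: 48 < LN < 208.
Intersection: 48 < LN < 208, so integers 49 through 207: 159 values.

159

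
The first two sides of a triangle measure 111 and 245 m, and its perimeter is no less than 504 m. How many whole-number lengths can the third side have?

208

Triangle inequality: 134 < x < 356. Perimeter ≥ 504 gives x ≥ 504 − 111 − 245 = 148.
So 148 ≤ x < 356; integers 148 through 355: 208 values.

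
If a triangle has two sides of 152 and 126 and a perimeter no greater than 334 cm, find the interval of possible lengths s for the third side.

Triangle inequality alone gives 26 < s < 278.
The perimeter condition gives s ≤ 334 − 152 − 126 = 56.
Intersecting the two: 26 < s ≤ 56.

26 < s ≤ 56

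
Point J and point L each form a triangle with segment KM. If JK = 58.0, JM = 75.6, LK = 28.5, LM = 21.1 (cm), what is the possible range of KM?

17.6 < KM < 49.6

From triangle JKM: |58.0 − 75.6| < KM < 58.0 + 75.6, i.e. 17.6 < KM < 133.6.
From triangle LKM: 7.4 < KM < 49.6.
Both must hold, so KM lies in the intersection.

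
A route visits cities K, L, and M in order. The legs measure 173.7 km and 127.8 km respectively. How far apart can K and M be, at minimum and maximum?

By the triangle inequality, |173.7 − 127.8| ≤ KM ≤ 173.7 + 127.8.

45.9 ≤ KM ≤ 301.5 km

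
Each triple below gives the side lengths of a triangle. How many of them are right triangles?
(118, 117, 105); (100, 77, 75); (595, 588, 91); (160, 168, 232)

2

(118,117,105): 105²+117² = 24714 > 13924 = 118² → acute
(100,77,75): 75²+77² = 11554 > 10000 = 100² → acute
(595,588,91): 91²+588² = 354025 = 595² → right
(160,168,232): 160²+168² = 53824 = 232² → right
2 of the 4 are right.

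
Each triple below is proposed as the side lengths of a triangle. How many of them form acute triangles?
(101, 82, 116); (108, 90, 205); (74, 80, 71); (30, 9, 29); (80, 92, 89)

(101,82,116): 82²+101² = 16925 > 13456 = 116² → acute
(108,90,205): 90+108 ≤ 205, not a triangle
(74,80,71): 71²+74² = 10517 > 6400 = 80² → acute
(30,9,29): 9²+29² = 922 > 900 = 30² → acute
(80,92,89): 80²+89² = 14321 > 8464 = 92² → acute
4 of the 5 are acute.

4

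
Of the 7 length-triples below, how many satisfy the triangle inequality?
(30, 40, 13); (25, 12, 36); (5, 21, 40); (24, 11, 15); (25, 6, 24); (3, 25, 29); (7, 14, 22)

4

(13,30,40): 13+30 > 40 → valid
(12,25,36): 12+25 > 36 → valid
(5,21,40): 5+21 ≤ 40 → not valid
(11,15,24): 11+15 > 24 → valid
(6,24,25): 6+24 > 25 → valid
(3,25,29): 3+25 ≤ 29 → not valid
(7,14,22): 7+14 ≤ 22 → not valid
4 of the 7 triples form a triangle.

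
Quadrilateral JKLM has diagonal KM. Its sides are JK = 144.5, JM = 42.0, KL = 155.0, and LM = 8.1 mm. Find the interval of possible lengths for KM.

From triangle JKM: |144.5 − 42.0| < KM < 144.5 + 42.0, i.e. 102.5 < KM < 186.5.
From triangle LKM: 146.9 < KM < 163.1.
Both must hold, so KM lies in the intersection.

146.9 < KM < 163.1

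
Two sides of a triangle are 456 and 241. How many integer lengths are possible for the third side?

The third side lies in the open interval (215, 697).
Integers from 216 to 696 inclusive: 696 − 216 + 1 = 481.

481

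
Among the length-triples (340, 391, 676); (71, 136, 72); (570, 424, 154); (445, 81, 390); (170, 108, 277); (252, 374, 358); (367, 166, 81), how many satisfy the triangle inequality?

6

(340,391,676): 340+391 > 676 → valid
(71,72,136): 71+72 > 136 → valid
(154,424,570): 154+424 > 570 → valid
(81,390,445): 81+390 > 445 → valid
(108,170,277): 108+170 > 277 → valid
(252,358,374): 252+358 > 374 → valid
(81,166,367): 81+166 ≤ 367 → not valid
6 of the 7 triples form a triangle.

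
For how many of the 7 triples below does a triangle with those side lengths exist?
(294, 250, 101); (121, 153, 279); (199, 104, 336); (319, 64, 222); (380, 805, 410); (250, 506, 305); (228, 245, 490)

(101,250,294): 101+250 > 294 → valid
(121,153,279): 121+153 ≤ 279 → not valid
(104,199,336): 104+199 ≤ 336 → not valid
(64,222,319): 64+222 ≤ 319 → not valid
(380,410,805): 380+410 ≤ 805 → not valid
(250,305,506): 250+305 > 506 → valid
(228,245,490): 228+245 ≤ 490 → not valid
2 of the 7 triples form a triangle.

2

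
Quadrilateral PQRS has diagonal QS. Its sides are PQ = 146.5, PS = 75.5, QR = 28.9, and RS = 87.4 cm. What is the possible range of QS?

From triangle PQS: |146.5 − 75.5| < QS < 146.5 + 75.5, i.e. 71.0 < QS < 222.0.
From triangle RQS: 58.5 < QS < 116.3.
Both must hold, so QS lies in the intersection.

71.0 < QS < 116.3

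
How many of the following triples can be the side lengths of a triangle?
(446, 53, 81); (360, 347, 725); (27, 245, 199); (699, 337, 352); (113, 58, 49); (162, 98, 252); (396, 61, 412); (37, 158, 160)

(53,81,446): 53+81 ≤ 446 → not valid
(347,360,725): 347+360 ≤ 725 → not valid
(27,199,245): 27+199 ≤ 245 → not valid
(337,352,699): 337+352 ≤ 699 → not valid
(49,58,113): 49+58 ≤ 113 → not valid
(98,162,252): 98+162 > 252 → valid
(61,396,412): 61+396 > 412 → valid
(37,158,160): 37+158 > 160 → valid
3 of the 8 triples form a triangle.

3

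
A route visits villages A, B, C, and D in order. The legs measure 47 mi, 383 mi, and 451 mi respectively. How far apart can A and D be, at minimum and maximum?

The maximum is all hops collinear in one direction: 47 + 383 + 451 = 881.
The longest hop is 451; the others sum to 430. Folding the others back against it leaves at least 451 − 430 = 21.

21 ≤ AD ≤ 881 mi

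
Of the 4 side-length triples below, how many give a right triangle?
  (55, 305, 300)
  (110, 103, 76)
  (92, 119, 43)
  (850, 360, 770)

(55,305,300): 55²+300² = 93025 = 305² → right
(110,103,76): 76²+103² = 16385 > 12100 = 110² → acute
(92,119,43): 43²+92² = 10313 < 14161 = 119² → obtuse
(850,360,770): 360²+770² = 722500 = 850² → right
2 of the 4 are right.

2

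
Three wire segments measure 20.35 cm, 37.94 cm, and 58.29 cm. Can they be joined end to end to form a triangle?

The two shorter sides sum to 58.29, exactly equal to the longest side 58.29.
That gives only a degenerate (flat) triangle — the inequality must be strict.

No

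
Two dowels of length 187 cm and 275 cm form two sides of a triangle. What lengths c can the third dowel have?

88 < c < 462

By the triangle inequality, c must be less than 187 + 275 = 462 and greater than |187 − 275| = 88.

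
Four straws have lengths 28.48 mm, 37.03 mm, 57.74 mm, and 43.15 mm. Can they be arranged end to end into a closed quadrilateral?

Yes

A quadrilateral exists iff every side is shorter than the sum of the others — equivalently, the longest side is less than the sum of the rest.
Longest side 57.74 < 108.66 (sum of the remaining 3), so yes.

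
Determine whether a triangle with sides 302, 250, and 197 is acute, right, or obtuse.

Compare the square of the longest side to the sum of squares of the other two: 197² + 250² = 101309 > 91204 = 302².

acute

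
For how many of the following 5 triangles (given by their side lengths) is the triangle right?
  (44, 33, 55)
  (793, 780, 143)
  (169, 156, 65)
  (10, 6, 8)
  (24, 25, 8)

(44,33,55): 33²+44² = 3025 = 55² → right
(793,780,143): 143²+780² = 628849 = 793² → right
(169,156,65): 65²+156² = 28561 = 169² → right
(10,6,8): 6²+8² = 100 = 10² → right
(24,25,8): 8²+24² = 640 > 625 = 25² → acute
4 of the 5 are right.

4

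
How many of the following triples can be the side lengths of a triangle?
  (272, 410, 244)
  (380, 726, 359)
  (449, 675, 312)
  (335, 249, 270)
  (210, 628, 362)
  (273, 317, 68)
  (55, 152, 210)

5

(244,272,410): 244+272 > 410 → valid
(359,380,726): 359+380 > 726 → valid
(312,449,675): 312+449 > 675 → valid
(249,270,335): 249+270 > 335 → valid
(210,362,628): 210+362 ≤ 628 → not valid
(68,273,317): 68+273 > 317 → valid
(55,152,210): 55+152 ≤ 210 → not valid
5 of the 7 triples form a triangle.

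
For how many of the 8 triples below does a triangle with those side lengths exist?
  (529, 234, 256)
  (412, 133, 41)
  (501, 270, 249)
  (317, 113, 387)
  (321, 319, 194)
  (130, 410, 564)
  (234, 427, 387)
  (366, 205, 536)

5

(234,256,529): 234+256 ≤ 529 → not valid
(41,133,412): 41+133 ≤ 412 → not valid
(249,270,501): 249+270 > 501 → valid
(113,317,387): 113+317 > 387 → valid
(194,319,321): 194+319 > 321 → valid
(130,410,564): 130+410 ≤ 564 → not valid
(234,387,427): 234+387 > 427 → valid
(205,366,536): 205+366 > 536 → valid
5 of the 8 triples form a triangle.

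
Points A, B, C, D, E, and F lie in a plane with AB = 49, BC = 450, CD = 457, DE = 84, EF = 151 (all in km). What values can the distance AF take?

0 ≤ AF ≤ 1191 km

The maximum is all hops collinear in one direction: 49 + 450 + 457 + 84 + 151 = 1191.
The longest hop is 457; the others sum to 734. Since 457 ≤ 734, the path can fold back on itself completely, so the minimum distance is 0.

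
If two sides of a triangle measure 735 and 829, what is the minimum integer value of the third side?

95

The third side must be strictly greater than |735 − 829| = 94.
The smallest integer above 94 is 95.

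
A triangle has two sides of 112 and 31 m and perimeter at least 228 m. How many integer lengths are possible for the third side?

58

Triangle inequality: 81 < x < 143. Perimeter ≥ 228 gives x ≥ 228 − 112 − 31 = 85.
So 85 ≤ x < 143; integers 85 through 142: 58 values.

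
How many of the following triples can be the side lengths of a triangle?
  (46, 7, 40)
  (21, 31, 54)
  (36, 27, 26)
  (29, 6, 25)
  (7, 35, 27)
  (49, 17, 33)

4

(7,40,46): 7+40 > 46 → valid
(21,31,54): 21+31 ≤ 54 → not valid
(26,27,36): 26+27 > 36 → valid
(6,25,29): 6+25 > 29 → valid
(7,27,35): 7+27 ≤ 35 → not valid
(17,33,49): 17+33 > 49 → valid
4 of the 6 triples form a triangle.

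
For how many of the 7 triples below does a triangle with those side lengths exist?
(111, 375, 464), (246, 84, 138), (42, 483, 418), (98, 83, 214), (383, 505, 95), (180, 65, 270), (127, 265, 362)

2

(111,375,464): 111+375 > 464 → valid
(84,138,246): 84+138 ≤ 246 → not valid
(42,418,483): 42+418 ≤ 483 → not valid
(83,98,214): 83+98 ≤ 214 → not valid
(95,383,505): 95+383 ≤ 505 → not valid
(65,180,270): 65+180 ≤ 270 → not valid
(127,265,362): 127+265 > 362 → valid
2 of the 7 triples form a triangle.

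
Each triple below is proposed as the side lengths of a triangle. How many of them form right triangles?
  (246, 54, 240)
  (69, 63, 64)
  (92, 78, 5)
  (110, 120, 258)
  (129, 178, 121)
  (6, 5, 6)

(246,54,240): 54²+240² = 60516 = 246² → right
(69,63,64): 63²+64² = 8065 > 4761 = 69² → acute
(92,78,5): 5+78 ≤ 92, not a triangle
(110,120,258): 110+120 ≤ 258, not a triangle
(129,178,121): 121²+129² = 31282 < 31684 = 178² → obtuse
(6,5,6): 5²+6² = 61 > 36 = 6² → acute
1 of the 6 is right.

1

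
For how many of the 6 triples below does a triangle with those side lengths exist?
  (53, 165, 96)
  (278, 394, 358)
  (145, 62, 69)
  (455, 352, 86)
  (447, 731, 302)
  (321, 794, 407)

(53,96,165): 53+96 ≤ 165 → not valid
(278,358,394): 278+358 > 394 → valid
(62,69,145): 62+69 ≤ 145 → not valid
(86,352,455): 86+352 ≤ 455 → not valid
(302,447,731): 302+447 > 731 → valid
(321,407,794): 321+407 ≤ 794 → not valid
2 of the 6 triples form a triangle.

2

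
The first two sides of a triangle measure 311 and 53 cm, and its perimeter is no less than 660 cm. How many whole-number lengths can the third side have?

Triangle inequality: 258 < x < 364. Perimeter ≥ 660 gives x ≥ 660 − 311 − 53 = 296.
So 296 ≤ x < 364; integers 296 through 363: 68 values.

68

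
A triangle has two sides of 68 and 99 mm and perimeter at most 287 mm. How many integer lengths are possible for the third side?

Triangle inequality: 31 < x < 167. Perimeter ≤ 287 gives x ≤ 287 − 68 − 99 = 120.
So 31 < x ≤ 120; integers 32 through 120: 89 values.

89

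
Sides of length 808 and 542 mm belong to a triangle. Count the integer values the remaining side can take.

1083

The third side lies in the open interval (266, 1350).
Integers from 267 to 1349 inclusive: 1349 − 267 + 1 = 1083.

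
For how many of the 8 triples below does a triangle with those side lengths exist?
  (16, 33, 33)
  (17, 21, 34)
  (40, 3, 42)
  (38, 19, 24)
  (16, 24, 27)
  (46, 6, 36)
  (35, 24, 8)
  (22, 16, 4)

(16,33,33): 16+33 > 33 → valid
(17,21,34): 17+21 > 34 → valid
(3,40,42): 3+40 > 42 → valid
(19,24,38): 19+24 > 38 → valid
(16,24,27): 16+24 > 27 → valid
(6,36,46): 6+36 ≤ 46 → not valid
(8,24,35): 8+24 ≤ 35 → not valid
(4,16,22): 4+16 ≤ 22 → not valid
5 of the 8 triples form a triangle.

5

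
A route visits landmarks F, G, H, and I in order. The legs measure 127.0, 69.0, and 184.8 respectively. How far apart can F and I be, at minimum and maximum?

The maximum is all hops collinear in one direction: 127.0 + 69.0 + 184.8 = 380.8.
The longest hop is 184.8; the others sum to 196.0. Since 184.8 ≤ 196.0, the path can fold back on itself completely, so the minimum distance is 0.

0 ≤ FI ≤ 380.8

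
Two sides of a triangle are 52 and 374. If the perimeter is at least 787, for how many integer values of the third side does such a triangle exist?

Triangle inequality: 322 < x < 426. Perimeter ≥ 787 gives x ≥ 787 − 52 − 374 = 361.
So 361 ≤ x < 426; integers 361 through 425: 65 values.

65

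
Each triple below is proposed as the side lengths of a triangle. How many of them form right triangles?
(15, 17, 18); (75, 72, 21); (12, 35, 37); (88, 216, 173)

2

(15,17,18): 15²+17² = 514 > 324 = 18² → acute
(75,72,21): 21²+72² = 5625 = 75² → right
(12,35,37): 12²+35² = 1369 = 37² → right
(88,216,173): 88²+173² = 37673 < 46656 = 216² → obtuse
2 of the 4 are right.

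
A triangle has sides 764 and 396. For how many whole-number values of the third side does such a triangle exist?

The third side lies in the open interval (368, 1160).
Integers from 369 to 1159 inclusive: 1159 − 369 + 1 = 791.

791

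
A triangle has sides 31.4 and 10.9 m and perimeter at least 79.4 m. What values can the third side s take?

Triangle inequality alone gives 20.5 < s < 42.3.
The perimeter condition gives s ≥ 79.4 − 31.4 − 10.9 = 37.1.
Intersecting the two: 37.1 ≤ s < 42.3.

37.1 ≤ s < 42.3 m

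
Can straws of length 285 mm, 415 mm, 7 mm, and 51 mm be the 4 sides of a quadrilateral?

No

For a quadrilateral, each side must be shorter than the sum of the others.
Here the longest side is 415, but the remaining 3 sides sum to only 343.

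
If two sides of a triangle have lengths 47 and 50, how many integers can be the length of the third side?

93

The third side lies in the open interval (3, 97).
Integers from 4 to 96 inclusive: 96 − 4 + 1 = 93.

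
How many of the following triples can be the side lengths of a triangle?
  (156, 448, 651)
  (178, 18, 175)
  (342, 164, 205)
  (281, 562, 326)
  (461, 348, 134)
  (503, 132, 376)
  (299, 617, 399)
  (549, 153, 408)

(156,448,651): 156+448 ≤ 651 → not valid
(18,175,178): 18+175 > 178 → valid
(164,205,342): 164+205 > 342 → valid
(281,326,562): 281+326 > 562 → valid
(134,348,461): 134+348 > 461 → valid
(132,376,503): 132+376 > 503 → valid
(299,399,617): 299+399 > 617 → valid
(153,408,549): 153+408 > 549 → valid
7 of the 8 triples form a triangle.

7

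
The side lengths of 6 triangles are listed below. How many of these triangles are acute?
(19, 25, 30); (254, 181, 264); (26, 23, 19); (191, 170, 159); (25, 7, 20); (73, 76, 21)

4

(19,25,30): 19²+25² = 986 > 900 = 30² → acute
(254,181,264): 181²+254² = 97277 > 69696 = 264² → acute
(26,23,19): 19²+23² = 890 > 676 = 26² → acute
(191,170,159): 159²+170² = 54181 > 36481 = 191² → acute
(25,7,20): 7²+20² = 449 < 625 = 25² → obtuse
(73,76,21): 21²+73² = 5770 < 5776 = 76² → obtuse
4 of the 6 are acute.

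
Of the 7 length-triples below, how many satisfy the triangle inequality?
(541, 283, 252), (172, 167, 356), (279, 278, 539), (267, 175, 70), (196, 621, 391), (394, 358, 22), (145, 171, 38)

2

(252,283,541): 252+283 ≤ 541 → not valid
(167,172,356): 167+172 ≤ 356 → not valid
(278,279,539): 278+279 > 539 → valid
(70,175,267): 70+175 ≤ 267 → not valid
(196,391,621): 196+391 ≤ 621 → not valid
(22,358,394): 22+358 ≤ 394 → not valid
(38,145,171): 38+145 > 171 → valid
2 of the 7 triples form a triangle.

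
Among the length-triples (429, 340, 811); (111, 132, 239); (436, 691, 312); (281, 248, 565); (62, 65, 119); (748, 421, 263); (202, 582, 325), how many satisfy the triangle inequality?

(340,429,811): 340+429 ≤ 811 → not valid
(111,132,239): 111+132 > 239 → valid
(312,436,691): 312+436 > 691 → valid
(248,281,565): 248+281 ≤ 565 → not valid
(62,65,119): 62+65 > 119 → valid
(263,421,748): 263+421 ≤ 748 → not valid
(202,325,582): 202+325 ≤ 582 → not valid
3 of the 7 triples form a triangle.

3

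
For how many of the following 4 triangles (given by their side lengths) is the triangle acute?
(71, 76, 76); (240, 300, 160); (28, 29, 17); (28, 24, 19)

(71,76,76): 71²+76² = 10817 > 5776 = 76² → acute
(240,300,160): 160²+240² = 83200 < 90000 = 300² → obtuse
(28,29,17): 17²+28² = 1073 > 841 = 29² → acute
(28,24,19): 19²+24² = 937 > 784 = 28² → acute
3 of the 4 are acute.

3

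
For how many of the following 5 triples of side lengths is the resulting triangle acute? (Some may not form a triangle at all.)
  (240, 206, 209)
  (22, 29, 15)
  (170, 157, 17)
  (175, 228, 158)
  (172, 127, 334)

(240,206,209): 206²+209² = 86117 > 57600 = 240² → acute
(22,29,15): 15²+22² = 709 < 841 = 29² → obtuse
(170,157,17): 17²+157² = 24938 < 28900 = 170² → obtuse
(175,228,158): 158²+175² = 55589 > 51984 = 228² → acute
(172,127,334): 127+172 ≤ 334, not a triangle
2 of the 5 are acute.

2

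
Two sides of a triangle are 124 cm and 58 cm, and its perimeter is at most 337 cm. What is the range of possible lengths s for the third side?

Triangle inequality alone gives 66 < s < 182.
The perimeter condition gives s ≤ 337 − 124 − 58 = 155.
Intersecting the two: 66 < s ≤ 155.

66 < s ≤ 155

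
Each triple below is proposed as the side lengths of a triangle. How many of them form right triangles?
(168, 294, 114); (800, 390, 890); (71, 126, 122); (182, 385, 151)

1

(168,294,114): 114+168 ≤ 294, not a triangle
(800,390,890): 390²+800² = 792100 = 890² → right
(71,126,122): 71²+122² = 19925 > 15876 = 126² → acute
(182,385,151): 151+182 ≤ 385, not a triangle
1 of the 4 is right.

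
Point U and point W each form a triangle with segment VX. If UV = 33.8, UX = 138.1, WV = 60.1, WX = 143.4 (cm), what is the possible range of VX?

From triangle UVX: |33.8 − 138.1| < VX < 33.8 + 138.1, i.e. 104.3 < VX < 171.9.
From triangle WVX: 83.3 < VX < 203.5.
Both must hold, so VX lies in the intersection.

104.3 < VX < 171.9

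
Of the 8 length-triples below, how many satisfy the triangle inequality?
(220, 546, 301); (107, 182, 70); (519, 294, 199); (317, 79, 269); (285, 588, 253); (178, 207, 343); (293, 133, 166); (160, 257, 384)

4

(220,301,546): 220+301 ≤ 546 → not valid
(70,107,182): 70+107 ≤ 182 → not valid
(199,294,519): 199+294 ≤ 519 → not valid
(79,269,317): 79+269 > 317 → valid
(253,285,588): 253+285 ≤ 588 → not valid
(178,207,343): 178+207 > 343 → valid
(133,166,293): 133+166 > 293 → valid
(160,257,384): 160+257 > 384 → valid
4 of the 8 triples form a triangle.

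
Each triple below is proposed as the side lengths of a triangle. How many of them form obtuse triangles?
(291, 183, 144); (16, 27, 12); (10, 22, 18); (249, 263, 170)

(291,183,144): 144²+183² = 54225 < 84681 = 291² → obtuse
(16,27,12): 12²+16² = 400 < 729 = 27² → obtuse
(10,22,18): 10²+18² = 424 < 484 = 22² → obtuse
(249,263,170): 170²+249² = 90901 > 69169 = 263² → acute
3 of the 4 are obtuse.

3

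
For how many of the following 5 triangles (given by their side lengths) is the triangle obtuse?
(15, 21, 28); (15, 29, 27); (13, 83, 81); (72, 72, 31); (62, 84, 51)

(15,21,28): 15²+21² = 666 < 784 = 28² → obtuse
(15,29,27): 15²+27² = 954 > 841 = 29² → acute
(13,83,81): 13²+81² = 6730 < 6889 = 83² → obtuse
(72,72,31): 31²+72² = 6145 > 5184 = 72² → acute
(62,84,51): 51²+62² = 6445 < 7056 = 84² → obtuse
3 of the 5 are obtuse.

3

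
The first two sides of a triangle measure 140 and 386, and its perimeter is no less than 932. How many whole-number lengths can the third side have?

Triangle inequality: 246 < x < 526. Perimeter ≥ 932 gives x ≥ 932 − 140 − 386 = 406.
So 406 ≤ x < 526; integers 406 through 525: 120 values.

120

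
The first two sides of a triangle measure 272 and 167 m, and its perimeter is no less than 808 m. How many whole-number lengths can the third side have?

70

Triangle inequality: 105 < x < 439. Perimeter ≥ 808 gives x ≥ 808 − 272 − 167 = 369.
So 369 ≤ x < 439; integers 369 through 438: 70 values.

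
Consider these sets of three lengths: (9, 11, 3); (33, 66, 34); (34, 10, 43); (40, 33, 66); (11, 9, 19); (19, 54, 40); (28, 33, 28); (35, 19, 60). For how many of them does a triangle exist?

7

(3,9,11): 3+9 > 11 → valid
(33,34,66): 33+34 > 66 → valid
(10,34,43): 10+34 > 43 → valid
(33,40,66): 33+40 > 66 → valid
(9,11,19): 9+11 > 19 → valid
(19,40,54): 19+40 > 54 → valid
(28,28,33): 28+28 > 33 → valid
(19,35,60): 19+35 ≤ 60 → not valid
7 of the 8 triples form a triangle.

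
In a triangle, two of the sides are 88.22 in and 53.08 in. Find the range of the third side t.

By the triangle inequality, t must be less than 88.22 + 53.08 = 141.30 and greater than |88.22 − 53.08| = 35.14.

35.14 < t < 141.30 (in)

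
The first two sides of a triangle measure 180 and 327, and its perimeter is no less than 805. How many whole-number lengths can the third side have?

Triangle inequality: 147 < x < 507. Perimeter ≥ 805 gives x ≥ 805 − 180 − 327 = 298.
So 298 ≤ x < 507; integers 298 through 506: 209 values.

209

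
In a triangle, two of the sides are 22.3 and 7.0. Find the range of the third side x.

15.3 < x < 29.3

By the triangle inequality, x must be less than 22.3 + 7.0 = 29.3 and greater than |22.3 − 7.0| = 15.3.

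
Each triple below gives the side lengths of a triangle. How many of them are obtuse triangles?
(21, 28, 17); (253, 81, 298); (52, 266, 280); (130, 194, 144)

3

(21,28,17): 17²+21² = 730 < 784 = 28² → obtuse
(253,81,298): 81²+253² = 70570 < 88804 = 298² → obtuse
(52,266,280): 52²+266² = 73460 < 78400 = 280² → obtuse
(130,194,144): 130²+144² = 37636 = 194² → right
3 of the 4 are obtuse.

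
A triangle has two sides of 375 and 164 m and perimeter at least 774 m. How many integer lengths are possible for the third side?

304

Triangle inequality: 211 < x < 539. Perimeter ≥ 774 gives x ≥ 774 − 375 − 164 = 235.
So 235 ≤ x < 539; integers 235 through 538: 304 values.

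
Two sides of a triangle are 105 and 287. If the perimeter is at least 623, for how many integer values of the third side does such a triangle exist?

161

Triangle inequality: 182 < x < 392. Perimeter ≥ 623 gives x ≥ 623 − 105 − 287 = 231.
So 231 ≤ x < 392; integers 231 through 391: 161 values.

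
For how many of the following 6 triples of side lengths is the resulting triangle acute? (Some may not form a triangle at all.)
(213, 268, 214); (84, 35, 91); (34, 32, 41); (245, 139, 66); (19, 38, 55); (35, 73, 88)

2

(213,268,214): 213²+214² = 91165 > 71824 = 268² → acute
(84,35,91): 35²+84² = 8281 = 91² → right
(34,32,41): 32²+34² = 2180 > 1681 = 41² → acute
(245,139,66): 66+139 ≤ 245, not a triangle
(19,38,55): 19²+38² = 1805 < 3025 = 55² → obtuse
(35,73,88): 35²+73² = 6554 < 7744 = 88² → obtuse
2 of the 6 are acute.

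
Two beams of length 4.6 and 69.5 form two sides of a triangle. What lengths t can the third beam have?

By the triangle inequality, t must be less than 4.6 + 69.5 = 74.1 and greater than |4.6 − 69.5| = 64.9.

64.9 < t < 74.1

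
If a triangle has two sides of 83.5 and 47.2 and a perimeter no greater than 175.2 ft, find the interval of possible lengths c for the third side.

Triangle inequality alone gives 36.3 < c < 130.7.
The perimeter condition gives c ≤ 175.2 − 83.5 − 47.2 = 44.5.
Intersecting the two: 36.3 < c ≤ 44.5.

36.3 < c ≤ 44.5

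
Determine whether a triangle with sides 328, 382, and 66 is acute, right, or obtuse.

Compare the square of the longest side to the sum of squares of the other two: 66² + 328² = 111940 < 145924 = 382².

obtuse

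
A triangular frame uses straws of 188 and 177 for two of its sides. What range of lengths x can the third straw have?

11 < x < 365

By the triangle inequality, x must be less than 188 + 177 = 365 and greater than |188 − 177| = 11.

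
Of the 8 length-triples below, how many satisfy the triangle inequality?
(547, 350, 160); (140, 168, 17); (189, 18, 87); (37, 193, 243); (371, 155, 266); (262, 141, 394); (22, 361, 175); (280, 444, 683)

(160,350,547): 160+350 ≤ 547 → not valid
(17,140,168): 17+140 ≤ 168 → not valid
(18,87,189): 18+87 ≤ 189 → not valid
(37,193,243): 37+193 ≤ 243 → not valid
(155,266,371): 155+266 > 371 → valid
(141,262,394): 141+262 > 394 → valid
(22,175,361): 22+175 ≤ 361 → not valid
(280,444,683): 280+444 > 683 → valid
3 of the 8 triples form a triangle.

3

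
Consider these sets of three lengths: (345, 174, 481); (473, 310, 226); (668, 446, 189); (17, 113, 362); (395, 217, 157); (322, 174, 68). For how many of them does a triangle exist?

2

(174,345,481): 174+345 > 481 → valid
(226,310,473): 226+310 > 473 → valid
(189,446,668): 189+446 ≤ 668 → not valid
(17,113,362): 17+113 ≤ 362 → not valid
(157,217,395): 157+217 ≤ 395 → not valid
(68,174,322): 68+174 ≤ 322 → not valid
2 of the 6 triples form a triangle.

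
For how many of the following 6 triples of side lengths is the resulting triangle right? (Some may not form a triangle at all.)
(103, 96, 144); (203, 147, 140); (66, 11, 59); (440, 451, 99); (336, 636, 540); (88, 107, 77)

(103,96,144): 96²+103² = 19825 < 20736 = 144² → obtuse
(203,147,140): 140²+147² = 41209 = 203² → right
(66,11,59): 11²+59² = 3602 < 4356 = 66² → obtuse
(440,451,99): 99²+440² = 203401 = 451² → right
(336,636,540): 336²+540² = 404496 = 636² → right
(88,107,77): 77²+88² = 13673 > 11449 = 107² → acute
3 of the 6 are right.

3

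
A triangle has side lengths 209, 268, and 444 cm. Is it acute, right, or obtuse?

obtuse

Compare the square of the longest side to the sum of squares of the other two: 209² + 268² = 115505 < 197136 = 444².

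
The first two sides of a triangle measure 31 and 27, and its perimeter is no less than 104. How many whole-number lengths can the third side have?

Triangle inequality: 4 < x < 58. Perimeter ≥ 104 gives x ≥ 104 − 31 − 27 = 46.
So 46 ≤ x < 58; integers 46 through 57: 12 values.

12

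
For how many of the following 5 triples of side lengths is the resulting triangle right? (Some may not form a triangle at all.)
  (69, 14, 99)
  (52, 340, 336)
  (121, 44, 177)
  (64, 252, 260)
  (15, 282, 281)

(69,14,99): 14+69 ≤ 99, not a triangle
(52,340,336): 52²+336² = 115600 = 340² → right
(121,44,177): 44+121 ≤ 177, not a triangle
(64,252,260): 64²+252² = 67600 = 260² → right
(15,282,281): 15²+281² = 79186 < 79524 = 282² → obtuse
2 of the 5 are right.

2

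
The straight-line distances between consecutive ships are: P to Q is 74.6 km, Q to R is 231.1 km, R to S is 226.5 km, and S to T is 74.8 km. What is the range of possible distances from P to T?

0 ≤ PT ≤ 607.0 km

The maximum is all hops collinear in one direction: 74.6 + 231.1 + 226.5 + 74.8 = 607.0.
The longest hop is 231.1; the others sum to 375.9. Since 231.1 ≤ 375.9, the path can fold back on itself completely, so the minimum distance is 0.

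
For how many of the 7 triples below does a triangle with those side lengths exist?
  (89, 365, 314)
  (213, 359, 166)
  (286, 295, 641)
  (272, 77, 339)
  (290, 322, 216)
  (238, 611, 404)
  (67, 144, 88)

6

(89,314,365): 89+314 > 365 → valid
(166,213,359): 166+213 > 359 → valid
(286,295,641): 286+295 ≤ 641 → not valid
(77,272,339): 77+272 > 339 → valid
(216,290,322): 216+290 > 322 → valid
(238,404,611): 238+404 > 611 → valid
(67,88,144): 67+88 > 144 → valid
6 of the 7 triples form a triangle.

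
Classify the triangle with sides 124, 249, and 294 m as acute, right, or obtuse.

obtuse

Compare the square of the longest side to the sum of squares of the other two: 124² + 249² = 77377 < 86436 = 294².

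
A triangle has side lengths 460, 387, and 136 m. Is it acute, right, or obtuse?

Compare the square of the longest side to the sum of squares of the other two: 136² + 387² = 168265 < 211600 = 460².

obtuse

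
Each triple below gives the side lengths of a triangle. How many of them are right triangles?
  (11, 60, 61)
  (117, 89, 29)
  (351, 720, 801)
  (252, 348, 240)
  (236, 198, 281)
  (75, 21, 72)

(11,60,61): 11²+60² = 3721 = 61² → right
(117,89,29): 29²+89² = 8762 < 13689 = 117² → obtuse
(351,720,801): 351²+720² = 641601 = 801² → right
(252,348,240): 240²+252² = 121104 = 348² → right
(236,198,281): 198²+236² = 94900 > 78961 = 281² → acute
(75,21,72): 21²+72² = 5625 = 75² → right
4 of the 6 are right.

4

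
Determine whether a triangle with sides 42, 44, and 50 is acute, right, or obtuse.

Compare the square of the longest side to the sum of squares of the other two: 42² + 44² = 3700 > 2500 = 50².

acute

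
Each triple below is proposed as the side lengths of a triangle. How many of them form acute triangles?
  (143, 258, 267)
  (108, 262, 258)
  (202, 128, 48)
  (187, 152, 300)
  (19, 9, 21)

(143,258,267): 143²+258² = 87013 > 71289 = 267² → acute
(108,262,258): 108²+258² = 78228 > 68644 = 262² → acute
(202,128,48): 48+128 ≤ 202, not a triangle
(187,152,300): 152²+187² = 58073 < 90000 = 300² → obtuse
(19,9,21): 9²+19² = 442 > 441 = 21² → acute
3 of the 5 are acute.

3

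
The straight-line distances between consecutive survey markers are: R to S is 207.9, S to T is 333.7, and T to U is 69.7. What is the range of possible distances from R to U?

The maximum is all hops collinear in one direction: 207.9 + 333.7 + 69.7 = 611.3.
The longest hop is 333.7; the others sum to 277.6. Folding the others back against it leaves at least 333.7 − 277.6 = 56.1.

56.1 ≤ RU ≤ 611.3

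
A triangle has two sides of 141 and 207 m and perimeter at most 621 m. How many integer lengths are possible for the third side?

Triangle inequality: 66 < x < 348. Perimeter ≤ 621 gives x ≤ 621 − 141 − 207 = 273.
So 66 < x ≤ 273; integers 67 through 273: 207 values.

207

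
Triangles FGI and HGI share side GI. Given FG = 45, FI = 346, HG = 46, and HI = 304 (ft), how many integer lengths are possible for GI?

48

From triangle FGI: 301 < GI < 391.
From triangle HGI: 258 < GI < 350.
Intersection: 301 < GI < 350, so integers 302 through 349: 48 values.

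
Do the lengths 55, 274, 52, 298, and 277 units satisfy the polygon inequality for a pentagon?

Yes

A pentagon exists iff every side is shorter than the sum of the others — equivalently, the longest side is less than the sum of the rest.
Longest side 298 < 658 (sum of the remaining 4), so yes.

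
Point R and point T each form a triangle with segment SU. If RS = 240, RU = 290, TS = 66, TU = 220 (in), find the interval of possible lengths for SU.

From triangle RSU: |240 − 290| < SU < 240 + 290, i.e. 50 < SU < 530.
From triangle TSU: 154 < SU < 286.
Both must hold, so SU lies in the intersection.

154 < SU < 286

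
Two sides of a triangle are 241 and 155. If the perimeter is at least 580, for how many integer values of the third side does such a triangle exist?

212

Triangle inequality: 86 < x < 396. Perimeter ≥ 580 gives x ≥ 580 − 241 − 155 = 184.
So 184 ≤ x < 396; integers 184 through 395: 212 values.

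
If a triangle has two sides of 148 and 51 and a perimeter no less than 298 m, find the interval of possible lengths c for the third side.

99 ≤ c < 199 m

Triangle inequality alone gives 97 < c < 199.
The perimeter condition gives c ≥ 298 − 148 − 51 = 99.
Intersecting the two: 99 ≤ c < 199.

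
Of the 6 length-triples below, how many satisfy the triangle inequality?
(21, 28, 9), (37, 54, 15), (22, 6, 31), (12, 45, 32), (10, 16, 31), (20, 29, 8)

(9,21,28): 9+21 > 28 → valid
(15,37,54): 15+37 ≤ 54 → not valid
(6,22,31): 6+22 ≤ 31 → not valid
(12,32,45): 12+32 ≤ 45 → not valid
(10,16,31): 10+16 ≤ 31 → not valid
(8,20,29): 8+20 ≤ 29 → not valid
1 of the 6 triples forms a triangle.

1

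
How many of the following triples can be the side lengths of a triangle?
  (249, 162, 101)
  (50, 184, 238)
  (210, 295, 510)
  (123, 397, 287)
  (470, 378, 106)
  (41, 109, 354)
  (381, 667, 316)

(101,162,249): 101+162 > 249 → valid
(50,184,238): 50+184 ≤ 238 → not valid
(210,295,510): 210+295 ≤ 510 → not valid
(123,287,397): 123+287 > 397 → valid
(106,378,470): 106+378 > 470 → valid
(41,109,354): 41+109 ≤ 354 → not valid
(316,381,667): 316+381 > 667 → valid
4 of the 7 triples form a triangle.

4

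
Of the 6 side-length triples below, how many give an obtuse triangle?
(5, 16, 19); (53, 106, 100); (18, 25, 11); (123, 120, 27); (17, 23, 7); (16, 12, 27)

(5,16,19): 5²+16² = 281 < 361 = 19² → obtuse
(53,106,100): 53²+100² = 12809 > 11236 = 106² → acute
(18,25,11): 11²+18² = 445 < 625 = 25² → obtuse
(123,120,27): 27²+120² = 15129 = 123² → right
(17,23,7): 7²+17² = 338 < 529 = 23² → obtuse
(16,12,27): 12²+16² = 400 < 729 = 27² → obtuse
4 of the 6 are obtuse.

4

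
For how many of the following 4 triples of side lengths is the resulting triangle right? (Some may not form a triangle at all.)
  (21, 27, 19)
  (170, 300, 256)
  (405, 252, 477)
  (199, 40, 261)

(21,27,19): 19²+21² = 802 > 729 = 27² → acute
(170,300,256): 170²+256² = 94436 > 90000 = 300² → acute
(405,252,477): 252²+405² = 227529 = 477² → right
(199,40,261): 40+199 ≤ 261, not a triangle
1 of the 4 is right.

1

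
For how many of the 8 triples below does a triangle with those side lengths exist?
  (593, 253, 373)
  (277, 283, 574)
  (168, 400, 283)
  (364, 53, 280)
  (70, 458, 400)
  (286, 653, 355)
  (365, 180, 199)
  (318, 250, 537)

5

(253,373,593): 253+373 > 593 → valid
(277,283,574): 277+283 ≤ 574 → not valid
(168,283,400): 168+283 > 400 → valid
(53,280,364): 53+280 ≤ 364 → not valid
(70,400,458): 70+400 > 458 → valid
(286,355,653): 286+355 ≤ 653 → not valid
(180,199,365): 180+199 > 365 → valid
(250,318,537): 250+318 > 537 → valid
5 of the 8 triples form a triangle.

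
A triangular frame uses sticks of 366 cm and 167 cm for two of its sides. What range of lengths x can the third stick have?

199 < x < 533

By the triangle inequality, x must be less than 366 + 167 = 533 and greater than |366 − 167| = 199.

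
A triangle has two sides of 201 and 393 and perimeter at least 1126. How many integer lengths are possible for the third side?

62

Triangle inequality: 192 < x < 594. Perimeter ≥ 1126 gives x ≥ 1126 − 201 − 393 = 532.
So 532 ≤ x < 594; integers 532 through 593: 62 values.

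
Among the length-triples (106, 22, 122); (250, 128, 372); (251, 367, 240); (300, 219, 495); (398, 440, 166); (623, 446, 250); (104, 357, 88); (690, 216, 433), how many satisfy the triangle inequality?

(22,106,122): 22+106 > 122 → valid
(128,250,372): 128+250 > 372 → valid
(240,251,367): 240+251 > 367 → valid
(219,300,495): 219+300 > 495 → valid
(166,398,440): 166+398 > 440 → valid
(250,446,623): 250+446 > 623 → valid
(88,104,357): 88+104 ≤ 357 → not valid
(216,433,690): 216+433 ≤ 690 → not valid
6 of the 8 triples form a triangle.

6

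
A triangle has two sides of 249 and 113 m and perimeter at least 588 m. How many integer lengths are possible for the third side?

Triangle inequality: 136 < x < 362. Perimeter ≥ 588 gives x ≥ 588 − 249 − 113 = 226.
So 226 ≤ x < 362; integers 226 through 361: 136 values.

136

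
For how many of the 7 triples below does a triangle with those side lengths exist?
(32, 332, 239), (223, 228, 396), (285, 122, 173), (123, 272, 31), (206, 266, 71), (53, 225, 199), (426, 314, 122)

5

(32,239,332): 32+239 ≤ 332 → not valid
(223,228,396): 223+228 > 396 → valid
(122,173,285): 122+173 > 285 → valid
(31,123,272): 31+123 ≤ 272 → not valid
(71,206,266): 71+206 > 266 → valid
(53,199,225): 53+199 > 225 → valid
(122,314,426): 122+314 > 426 → valid
5 of the 7 triples form a triangle.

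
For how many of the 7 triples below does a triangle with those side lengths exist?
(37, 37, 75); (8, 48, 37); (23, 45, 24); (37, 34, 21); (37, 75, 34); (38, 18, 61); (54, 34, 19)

2

(37,37,75): 37+37 ≤ 75 → not valid
(8,37,48): 8+37 ≤ 48 → not valid
(23,24,45): 23+24 > 45 → valid
(21,34,37): 21+34 > 37 → valid
(34,37,75): 34+37 ≤ 75 → not valid
(18,38,61): 18+38 ≤ 61 → not valid
(19,34,54): 19+34 ≤ 54 → not valid
2 of the 7 triples form a triangle.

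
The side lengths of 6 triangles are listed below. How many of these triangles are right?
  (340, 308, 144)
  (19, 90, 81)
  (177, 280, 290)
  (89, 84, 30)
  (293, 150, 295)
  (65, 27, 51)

1

(340,308,144): 144²+308² = 115600 = 340² → right
(19,90,81): 19²+81² = 6922 < 8100 = 90² → obtuse
(177,280,290): 177²+280² = 109729 > 84100 = 290² → acute
(89,84,30): 30²+84² = 7956 > 7921 = 89² → acute
(293,150,295): 150²+293² = 108349 > 87025 = 295² → acute
(65,27,51): 27²+51² = 3330 < 4225 = 65² → obtuse
1 of the 6 is right.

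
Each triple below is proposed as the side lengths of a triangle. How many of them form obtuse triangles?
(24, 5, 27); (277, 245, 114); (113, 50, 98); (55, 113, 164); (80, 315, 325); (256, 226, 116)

5

(24,5,27): 5²+24² = 601 < 729 = 27² → obtuse
(277,245,114): 114²+245² = 73021 < 76729 = 277² → obtuse
(113,50,98): 50²+98² = 12104 < 12769 = 113² → obtuse
(55,113,164): 55²+113² = 15794 < 26896 = 164² → obtuse
(80,315,325): 80²+315² = 105625 = 325² → right
(256,226,116): 116²+226² = 64532 < 65536 = 256² → obtuse
5 of the 6 are obtuse.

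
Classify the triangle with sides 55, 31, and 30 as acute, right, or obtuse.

Compare the square of the longest side to the sum of squares of the other two: 30² + 31² = 1861 < 3025 = 55².

obtuse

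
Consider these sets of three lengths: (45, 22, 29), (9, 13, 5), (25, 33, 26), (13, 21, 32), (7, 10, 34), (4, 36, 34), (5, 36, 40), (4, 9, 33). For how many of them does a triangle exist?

6

(22,29,45): 22+29 > 45 → valid
(5,9,13): 5+9 > 13 → valid
(25,26,33): 25+26 > 33 → valid
(13,21,32): 13+21 > 32 → valid
(7,10,34): 7+10 ≤ 34 → not valid
(4,34,36): 4+34 > 36 → valid
(5,36,40): 5+36 > 40 → valid
(4,9,33): 4+9 ≤ 33 → not valid
6 of the 8 triples form a triangle.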